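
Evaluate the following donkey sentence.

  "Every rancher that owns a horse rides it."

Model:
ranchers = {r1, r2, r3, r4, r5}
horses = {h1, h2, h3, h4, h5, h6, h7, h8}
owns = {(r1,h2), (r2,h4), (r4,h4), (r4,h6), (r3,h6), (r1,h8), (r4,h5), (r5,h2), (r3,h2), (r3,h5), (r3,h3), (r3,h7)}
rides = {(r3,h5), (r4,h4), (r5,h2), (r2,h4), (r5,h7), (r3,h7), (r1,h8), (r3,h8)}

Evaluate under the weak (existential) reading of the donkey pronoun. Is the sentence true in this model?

"it" takes "a horse" as antecedent — a donkey pronoun bound across the clause boundary.
Weak reading: every rancher r with some owns-horse has at least one owns-horse h such that rides(r,h).
Per rancher: r1:✓  r2:✓  r3:✓  r4:✓  r5:✓
Every rancher in the restrictor has a witness.

True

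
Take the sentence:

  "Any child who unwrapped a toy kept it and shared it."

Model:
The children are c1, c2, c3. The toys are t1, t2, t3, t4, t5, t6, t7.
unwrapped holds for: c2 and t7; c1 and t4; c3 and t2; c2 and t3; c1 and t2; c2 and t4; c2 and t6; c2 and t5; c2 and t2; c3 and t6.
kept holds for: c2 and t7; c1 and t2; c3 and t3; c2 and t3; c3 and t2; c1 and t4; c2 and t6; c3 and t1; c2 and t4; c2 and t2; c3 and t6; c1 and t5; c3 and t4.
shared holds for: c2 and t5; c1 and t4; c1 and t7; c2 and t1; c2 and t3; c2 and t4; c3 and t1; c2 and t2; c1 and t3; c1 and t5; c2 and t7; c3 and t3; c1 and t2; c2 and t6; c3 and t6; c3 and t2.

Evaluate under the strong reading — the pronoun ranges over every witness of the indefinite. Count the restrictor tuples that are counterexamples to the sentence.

"it" takes "a toy" as antecedent — a donkey pronoun bound across the clause boundary.
Strong reading: for every (c,t) with unwrapped(c,t), kept(c,t) ∧ shared(c,t).
Restrictor pairs: (c1,t2) ✓  (c1,t4) ✓  (c2,t2) ✓  (c2,t3) ✓  (c2,t4) ✓  (c2,t5) ✗  (c2,t6) ✓  (c2,t7) ✓  (c3,t2) ✓  (c3,t6) ✓
Counterexamples (restrictor pairs failing the scope): 1.

1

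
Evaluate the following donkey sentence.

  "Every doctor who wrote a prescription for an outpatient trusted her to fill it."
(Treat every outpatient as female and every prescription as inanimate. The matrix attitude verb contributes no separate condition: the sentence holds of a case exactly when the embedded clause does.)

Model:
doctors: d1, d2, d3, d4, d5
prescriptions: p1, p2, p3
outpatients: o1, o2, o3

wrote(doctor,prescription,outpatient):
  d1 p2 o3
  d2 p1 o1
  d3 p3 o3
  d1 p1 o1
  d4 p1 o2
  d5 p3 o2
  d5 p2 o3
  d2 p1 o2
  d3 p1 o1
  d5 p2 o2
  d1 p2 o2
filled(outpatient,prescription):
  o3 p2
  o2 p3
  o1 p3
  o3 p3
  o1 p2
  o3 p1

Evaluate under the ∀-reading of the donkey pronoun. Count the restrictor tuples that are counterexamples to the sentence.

7

"her" takes "an outpatient" as antecedent and "it" takes "a prescription"; both are donkey pronouns co-varying with the restrictor.
Strong reading: for every (d,p,o) with wrote(d,p,o), filled(o,p).
Restrictor triples: (d1,p1,o1)→filled(o1,p1) ✗  (d1,p2,o2)→filled(o2,p2) ✗  (d1,p2,o3)→filled(o3,p2) ✓  (d2,p1,o1)→filled(o1,p1) ✗  (d2,p1,o2)→filled(o2,p1) ✗  (d3,p1,o1)→filled(o1,p1) ✗  (d3,p3,o3)→filled(o3,p3) ✓  (d4,p1,o2)→filled(o2,p1) ✗  (d5,p2,o2)→filled(o2,p2) ✗  (d5,p2,o3)→filled(o3,p2) ✓  (d5,p3,o2)→filled(o2,p3) ✓
Counterexamples (restrictor triples failing the scope): 7.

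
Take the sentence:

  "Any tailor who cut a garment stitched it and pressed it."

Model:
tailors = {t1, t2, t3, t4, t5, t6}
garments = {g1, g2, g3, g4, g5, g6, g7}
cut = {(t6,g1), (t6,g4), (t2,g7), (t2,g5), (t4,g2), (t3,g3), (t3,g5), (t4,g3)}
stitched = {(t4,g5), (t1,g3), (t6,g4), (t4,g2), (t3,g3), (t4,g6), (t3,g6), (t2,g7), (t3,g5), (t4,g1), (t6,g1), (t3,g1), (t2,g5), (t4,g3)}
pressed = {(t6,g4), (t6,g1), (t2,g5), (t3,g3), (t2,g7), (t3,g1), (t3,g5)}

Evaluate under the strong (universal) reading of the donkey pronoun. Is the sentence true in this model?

"it" takes "a garment" as antecedent — a donkey pronoun bound across the clause boundary.
Strong reading: for every (t,g) with cut(t,g), stitched(t,g) ∧ pressed(t,g).
Restrictor pairs: (t2,g5) ✓  (t2,g7) ✓  (t3,g3) ✓  (t3,g5) ✓  (t4,g2) ✗  (t4,g3) ✗  (t6,g1) ✓  (t6,g4) ✓
Counterexample: (t4,g2) is in cut but fails the scope.

False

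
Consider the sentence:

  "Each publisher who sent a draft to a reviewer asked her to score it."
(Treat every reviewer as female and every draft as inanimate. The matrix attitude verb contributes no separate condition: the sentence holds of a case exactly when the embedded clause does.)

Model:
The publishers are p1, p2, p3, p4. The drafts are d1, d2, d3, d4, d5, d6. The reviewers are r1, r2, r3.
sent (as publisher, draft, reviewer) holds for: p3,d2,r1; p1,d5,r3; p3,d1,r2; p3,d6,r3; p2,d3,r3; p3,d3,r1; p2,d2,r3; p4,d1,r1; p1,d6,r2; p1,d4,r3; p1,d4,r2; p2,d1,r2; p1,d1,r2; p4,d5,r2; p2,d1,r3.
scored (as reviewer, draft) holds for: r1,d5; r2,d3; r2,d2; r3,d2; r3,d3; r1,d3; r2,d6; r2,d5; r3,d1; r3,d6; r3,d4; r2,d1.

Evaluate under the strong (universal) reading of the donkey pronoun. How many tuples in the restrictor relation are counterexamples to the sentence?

"her" takes "a reviewer" as antecedent and "it" takes "a draft"; both are donkey pronouns co-varying with the restrictor.
Strong reading: for every (p,d,r) with sent(p,d,r), scored(r,d).
Restrictor triples: (p1,d1,r2)→scored(r2,d1) ✓  (p1,d4,r2)→scored(r2,d4) ✗  (p1,d4,r3)→scored(r3,d4) ✓  (p1,d5,r3)→scored(r3,d5) ✗  (p1,d6,r2)→scored(r2,d6) ✓  (p2,d1,r2)→scored(r2,d1) ✓  (p2,d1,r3)→scored(r3,d1) ✓  (p2,d2,r3)→scored(r3,d2) ✓  (p2,d3,r3)→scored(r3,d3) ✓  (p3,d1,r2)→scored(r2,d1) ✓  (p3,d2,r1)→scored(r1,d2) ✗  (p3,d3,r1)→scored(r1,d3) ✓  (p3,d6,r3)→scored(r3,d6) ✓  (p4,d1,r1)→scored(r1,d1) ✗  (p4,d5,r2)→scored(r2,d5) ✓
Counterexamples (restrictor triples failing the scope): 4.

4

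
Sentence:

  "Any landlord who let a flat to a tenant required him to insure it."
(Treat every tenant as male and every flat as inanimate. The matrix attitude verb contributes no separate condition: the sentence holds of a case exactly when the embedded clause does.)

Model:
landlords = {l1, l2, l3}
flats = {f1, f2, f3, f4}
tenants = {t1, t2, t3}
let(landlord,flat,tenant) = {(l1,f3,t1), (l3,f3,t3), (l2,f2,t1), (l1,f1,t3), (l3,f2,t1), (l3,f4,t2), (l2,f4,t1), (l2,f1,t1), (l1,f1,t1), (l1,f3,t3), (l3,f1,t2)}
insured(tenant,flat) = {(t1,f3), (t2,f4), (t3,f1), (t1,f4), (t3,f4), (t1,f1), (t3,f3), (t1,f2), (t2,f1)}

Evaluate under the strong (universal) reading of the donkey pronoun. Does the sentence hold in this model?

"him" takes "a tenant" as antecedent and "it" takes "a flat"; both are donkey pronouns co-varying with the restrictor.
Strong reading: for every (l,f,t) with let(l,f,t), insured(t,f).
Restrictor triples: (l1,f1,t1)→insured(t1,f1) ✓  (l1,f1,t3)→insured(t3,f1) ✓  (l1,f3,t1)→insured(t1,f3) ✓  (l1,f3,t3)→insured(t3,f3) ✓  (l2,f1,t1)→insured(t1,f1) ✓  (l2,f2,t1)→insured(t1,f2) ✓  (l2,f4,t1)→insured(t1,f4) ✓  (l3,f1,t2)→insured(t2,f1) ✓  (l3,f2,t1)→insured(t1,f2) ✓  (l3,f3,t3)→insured(t3,f3) ✓  (l3,f4,t2)→insured(t2,f4) ✓
Every restrictor triple satisfies the scope.

True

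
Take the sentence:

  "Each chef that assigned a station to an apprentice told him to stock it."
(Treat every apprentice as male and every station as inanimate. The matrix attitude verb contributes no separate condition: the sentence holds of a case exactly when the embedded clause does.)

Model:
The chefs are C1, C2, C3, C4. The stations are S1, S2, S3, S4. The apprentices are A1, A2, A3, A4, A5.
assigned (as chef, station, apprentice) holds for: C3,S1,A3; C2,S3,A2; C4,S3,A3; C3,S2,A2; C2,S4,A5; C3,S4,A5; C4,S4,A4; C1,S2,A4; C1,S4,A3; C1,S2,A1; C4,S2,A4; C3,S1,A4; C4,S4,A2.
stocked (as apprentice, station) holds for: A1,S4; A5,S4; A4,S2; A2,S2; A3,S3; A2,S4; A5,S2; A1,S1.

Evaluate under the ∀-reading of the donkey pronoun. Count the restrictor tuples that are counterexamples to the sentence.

6

"him" takes "an apprentice" as antecedent and "it" takes "a station"; both are donkey pronouns co-varying with the restrictor.
Strong reading: for every (c,s,a) with assigned(c,s,a), stocked(a,s).
Restrictor triples: (C1,S2,A1)→stocked(A1,S2) ✗  (C1,S2,A4)→stocked(A4,S2) ✓  (C1,S4,A3)→stocked(A3,S4) ✗  (C2,S3,A2)→stocked(A2,S3) ✗  (C2,S4,A5)→stocked(A5,S4) ✓  (C3,S1,A3)→stocked(A3,S1) ✗  (C3,S1,A4)→stocked(A4,S1) ✗  (C3,S2,A2)→stocked(A2,S2) ✓  (C3,S4,A5)→stocked(A5,S4) ✓  (C4,S2,A4)→stocked(A4,S2) ✓  (C4,S3,A3)→stocked(A3,S3) ✓  (C4,S4,A2)→stocked(A2,S4) ✓  (C4,S4,A4)→stocked(A4,S4) ✗
Counterexamples (restrictor triples failing the scope): 6.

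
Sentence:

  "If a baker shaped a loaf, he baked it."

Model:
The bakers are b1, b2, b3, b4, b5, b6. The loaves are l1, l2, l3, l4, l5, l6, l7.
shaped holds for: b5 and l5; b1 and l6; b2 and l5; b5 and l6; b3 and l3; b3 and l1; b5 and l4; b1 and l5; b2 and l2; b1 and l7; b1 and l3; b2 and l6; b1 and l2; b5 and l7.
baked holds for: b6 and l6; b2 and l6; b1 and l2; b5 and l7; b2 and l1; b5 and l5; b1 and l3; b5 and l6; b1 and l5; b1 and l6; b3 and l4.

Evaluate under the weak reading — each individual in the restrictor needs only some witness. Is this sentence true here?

False

"it" takes "a loaf" as antecedent — a donkey pronoun bound across the clause boundary.
Weak reading: every baker b with some shaped-loaf has at least one shaped-loaf l such that baked(b,l).
Per baker: b1:✓  b2:✓  b3:✗  b5:✓
b3 has no witness among its shaped-loaves.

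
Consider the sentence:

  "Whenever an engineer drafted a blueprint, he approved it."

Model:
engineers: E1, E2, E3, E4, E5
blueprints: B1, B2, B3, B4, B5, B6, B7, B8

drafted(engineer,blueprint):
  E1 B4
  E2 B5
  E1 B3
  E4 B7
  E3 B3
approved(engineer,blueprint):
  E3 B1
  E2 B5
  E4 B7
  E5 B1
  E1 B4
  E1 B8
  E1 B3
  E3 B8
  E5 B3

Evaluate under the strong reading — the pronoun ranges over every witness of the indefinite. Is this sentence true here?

False

"it" takes "a blueprint" as antecedent — a donkey pronoun bound across the clause boundary.
Strong reading: for every (e,b) with drafted(e,b), approved(e,b).
Restrictor pairs: (E1,B3) ✓  (E1,B4) ✓  (E2,B5) ✓  (E3,B3) ✗  (E4,B7) ✓
Counterexample: (E3,B3) is in drafted but fails the scope.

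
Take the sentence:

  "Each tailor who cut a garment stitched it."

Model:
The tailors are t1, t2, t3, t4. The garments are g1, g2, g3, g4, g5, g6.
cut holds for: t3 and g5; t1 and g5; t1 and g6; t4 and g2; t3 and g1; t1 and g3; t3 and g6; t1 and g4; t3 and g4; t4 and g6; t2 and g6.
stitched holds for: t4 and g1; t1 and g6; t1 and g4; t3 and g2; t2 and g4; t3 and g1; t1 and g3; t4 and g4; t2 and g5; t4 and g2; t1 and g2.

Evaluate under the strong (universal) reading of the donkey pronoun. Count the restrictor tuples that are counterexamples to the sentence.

"it" takes "a garment" as antecedent — a donkey pronoun bound across the clause boundary.
Strong reading: for every (t,g) with cut(t,g), stitched(t,g).
Restrictor pairs: (t1,g3) ✓  (t1,g4) ✓  (t1,g5) ✗  (t1,g6) ✓  (t2,g6) ✗  (t3,g1) ✓  (t3,g4) ✗  (t3,g5) ✗  (t3,g6) ✗  (t4,g2) ✓  (t4,g6) ✗
Counterexamples (restrictor pairs failing the scope): 6.

6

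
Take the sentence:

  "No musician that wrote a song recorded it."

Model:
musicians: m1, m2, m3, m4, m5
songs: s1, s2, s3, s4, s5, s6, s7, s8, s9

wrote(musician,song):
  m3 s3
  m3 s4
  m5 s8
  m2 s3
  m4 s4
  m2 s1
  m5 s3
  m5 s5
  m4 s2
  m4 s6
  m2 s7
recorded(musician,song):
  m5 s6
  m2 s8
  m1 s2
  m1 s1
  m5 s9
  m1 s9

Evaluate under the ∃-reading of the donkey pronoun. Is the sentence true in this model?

"it" takes "a song" as antecedent — a donkey pronoun bound across the clause boundary.
Truth condition: for no (m,s) with wrote(m,s) does recorded(m,s) hold.
Restrictor pairs — does the scope hold? (m2,s1):fails  (m2,s3):fails  (m2,s7):fails  (m3,s3):fails  (m3,s4):fails  (m4,s2):fails  (m4,s4):fails  (m4,s6):fails  (m5,s3):fails  (m5,s5):fails  (m5,s8):fails
Scope holds for no restrictor pair, so the sentence is true.

True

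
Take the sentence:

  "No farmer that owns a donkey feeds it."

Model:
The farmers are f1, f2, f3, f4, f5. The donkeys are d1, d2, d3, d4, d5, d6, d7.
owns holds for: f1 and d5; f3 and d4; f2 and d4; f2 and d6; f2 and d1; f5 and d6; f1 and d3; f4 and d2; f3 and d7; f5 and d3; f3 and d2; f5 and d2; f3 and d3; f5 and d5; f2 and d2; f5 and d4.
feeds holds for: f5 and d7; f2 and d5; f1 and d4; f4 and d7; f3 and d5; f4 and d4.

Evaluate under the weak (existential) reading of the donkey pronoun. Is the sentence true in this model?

True

"it" takes "a donkey" as antecedent — a donkey pronoun bound across the clause boundary.
Truth condition: for no (f,d) with owns(f,d) does feeds(f,d) hold.
Restrictor pairs — does the scope hold? (f1,d3):fails  (f1,d5):fails  (f2,d1):fails  (f2,d2):fails  (f2,d4):fails  (f2,d6):fails  (f3,d2):fails  (f3,d3):fails  (f3,d4):fails  (f3,d7):fails  (f4,d2):fails  (f5,d2):fails  (f5,d3):fails  (f5,d4):fails  (f5,d5):fails  (f5,d6):fails
Scope holds for no restrictor pair, so the sentence is true.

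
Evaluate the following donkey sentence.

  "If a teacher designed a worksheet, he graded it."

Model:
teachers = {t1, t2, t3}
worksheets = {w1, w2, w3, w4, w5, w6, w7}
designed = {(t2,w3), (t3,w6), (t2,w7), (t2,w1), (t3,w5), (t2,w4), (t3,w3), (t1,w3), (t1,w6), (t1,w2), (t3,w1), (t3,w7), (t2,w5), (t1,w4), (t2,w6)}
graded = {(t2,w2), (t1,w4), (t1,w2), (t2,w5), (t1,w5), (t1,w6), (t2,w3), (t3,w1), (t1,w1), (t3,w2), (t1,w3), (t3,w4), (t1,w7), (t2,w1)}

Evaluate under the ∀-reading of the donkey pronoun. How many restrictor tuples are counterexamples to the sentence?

"it" takes "a worksheet" as antecedent — a donkey pronoun bound across the clause boundary.
Strong reading: for every (t,w) with designed(t,w), graded(t,w).
Restrictor pairs: (t1,w2) ✓  (t1,w3) ✓  (t1,w4) ✓  (t1,w6) ✓  (t2,w1) ✓  (t2,w3) ✓  (t2,w4) ✗  (t2,w5) ✓  (t2,w6) ✗  (t2,w7) ✗  (t3,w1) ✓  (t3,w3) ✗  (t3,w5) ✗  (t3,w6) ✗  (t3,w7) ✗
Counterexamples (restrictor pairs failing the scope): 7.

7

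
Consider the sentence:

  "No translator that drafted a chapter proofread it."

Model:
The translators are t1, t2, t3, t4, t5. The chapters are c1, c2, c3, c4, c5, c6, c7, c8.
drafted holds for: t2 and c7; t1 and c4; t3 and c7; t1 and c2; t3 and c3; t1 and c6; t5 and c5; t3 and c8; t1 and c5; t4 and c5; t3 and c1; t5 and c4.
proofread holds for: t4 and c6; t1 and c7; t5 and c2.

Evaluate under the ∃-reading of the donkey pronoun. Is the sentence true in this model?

True

"it" takes "a chapter" as antecedent — a donkey pronoun bound across the clause boundary.
Truth condition: for no (t,c) with drafted(t,c) does proofread(t,c) hold.
Restrictor pairs — does the scope hold? (t1,c2):fails  (t1,c4):fails  (t1,c5):fails  (t1,c6):fails  (t2,c7):fails  (t3,c1):fails  (t3,c3):fails  (t3,c7):fails  (t3,c8):fails  (t4,c5):fails  (t5,c4):fails  (t5,c5):fails
Scope holds for no restrictor pair, so the sentence is true.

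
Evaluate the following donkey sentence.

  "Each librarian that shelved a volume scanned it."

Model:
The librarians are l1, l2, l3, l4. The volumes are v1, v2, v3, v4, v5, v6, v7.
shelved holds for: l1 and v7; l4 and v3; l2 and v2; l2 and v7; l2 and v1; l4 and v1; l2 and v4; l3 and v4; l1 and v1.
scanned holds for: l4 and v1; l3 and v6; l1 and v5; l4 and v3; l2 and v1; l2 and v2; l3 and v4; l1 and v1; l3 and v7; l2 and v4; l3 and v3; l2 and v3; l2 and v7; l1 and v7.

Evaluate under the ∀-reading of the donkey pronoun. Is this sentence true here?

"it" takes "a volume" as antecedent — a donkey pronoun bound across the clause boundary.
Strong reading: for every (l,v) with shelved(l,v), scanned(l,v).
Restrictor pairs: (l1,v1) ✓  (l1,v7) ✓  (l2,v1) ✓  (l2,v2) ✓  (l2,v4) ✓  (l2,v7) ✓  (l3,v4) ✓  (l4,v1) ✓  (l4,v3) ✓
Every restrictor pair satisfies the scope.

True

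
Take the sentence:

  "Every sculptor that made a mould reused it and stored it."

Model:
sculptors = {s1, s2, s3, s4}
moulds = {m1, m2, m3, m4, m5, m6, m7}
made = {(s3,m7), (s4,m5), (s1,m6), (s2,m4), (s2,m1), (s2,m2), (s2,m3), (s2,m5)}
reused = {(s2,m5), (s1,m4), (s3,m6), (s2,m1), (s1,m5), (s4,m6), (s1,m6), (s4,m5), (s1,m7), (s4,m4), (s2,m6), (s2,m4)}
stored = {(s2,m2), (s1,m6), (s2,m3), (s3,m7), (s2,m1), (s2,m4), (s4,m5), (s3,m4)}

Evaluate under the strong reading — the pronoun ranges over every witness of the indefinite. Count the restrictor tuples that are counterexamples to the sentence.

4

"it" takes "a mould" as antecedent — a donkey pronoun bound across the clause boundary.
Strong reading: for every (s,m) with made(s,m), reused(s,m) ∧ stored(s,m).
Restrictor pairs: (s1,m6) ✓  (s2,m1) ✓  (s2,m2) ✗  (s2,m3) ✗  (s2,m4) ✓  (s2,m5) ✗  (s3,m7) ✗  (s4,m5) ✓
Counterexamples (restrictor pairs failing the scope): 4.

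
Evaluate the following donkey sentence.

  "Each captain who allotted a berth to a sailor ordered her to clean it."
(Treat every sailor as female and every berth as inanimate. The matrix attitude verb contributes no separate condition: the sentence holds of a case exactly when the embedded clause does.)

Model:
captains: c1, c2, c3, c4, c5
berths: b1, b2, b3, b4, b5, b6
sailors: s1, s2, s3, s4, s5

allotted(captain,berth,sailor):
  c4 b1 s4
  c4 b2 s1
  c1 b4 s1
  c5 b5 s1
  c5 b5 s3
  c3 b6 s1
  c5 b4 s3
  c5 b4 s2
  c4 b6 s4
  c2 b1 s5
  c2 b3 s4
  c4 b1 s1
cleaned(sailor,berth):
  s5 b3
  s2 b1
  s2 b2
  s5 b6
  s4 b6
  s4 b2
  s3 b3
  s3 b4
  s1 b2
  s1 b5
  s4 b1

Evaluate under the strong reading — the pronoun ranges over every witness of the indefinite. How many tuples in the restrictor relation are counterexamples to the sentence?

7

"her" takes "a sailor" as antecedent and "it" takes "a berth"; both are donkey pronouns co-varying with the restrictor.
Strong reading: for every (c,b,s) with allotted(c,b,s), cleaned(s,b).
Restrictor triples: (c1,b4,s1)→cleaned(s1,b4) ✗  (c2,b1,s5)→cleaned(s5,b1) ✗  (c2,b3,s4)→cleaned(s4,b3) ✗  (c3,b6,s1)→cleaned(s1,b6) ✗  (c4,b1,s1)→cleaned(s1,b1) ✗  (c4,b1,s4)→cleaned(s4,b1) ✓  (c4,b2,s1)→cleaned(s1,b2) ✓  (c4,b6,s4)→cleaned(s4,b6) ✓  (c5,b4,s2)→cleaned(s2,b4) ✗  (c5,b4,s3)→cleaned(s3,b4) ✓  (c5,b5,s1)→cleaned(s1,b5) ✓  (c5,b5,s3)→cleaned(s3,b5) ✗
Counterexamples (restrictor triples failing the scope): 7.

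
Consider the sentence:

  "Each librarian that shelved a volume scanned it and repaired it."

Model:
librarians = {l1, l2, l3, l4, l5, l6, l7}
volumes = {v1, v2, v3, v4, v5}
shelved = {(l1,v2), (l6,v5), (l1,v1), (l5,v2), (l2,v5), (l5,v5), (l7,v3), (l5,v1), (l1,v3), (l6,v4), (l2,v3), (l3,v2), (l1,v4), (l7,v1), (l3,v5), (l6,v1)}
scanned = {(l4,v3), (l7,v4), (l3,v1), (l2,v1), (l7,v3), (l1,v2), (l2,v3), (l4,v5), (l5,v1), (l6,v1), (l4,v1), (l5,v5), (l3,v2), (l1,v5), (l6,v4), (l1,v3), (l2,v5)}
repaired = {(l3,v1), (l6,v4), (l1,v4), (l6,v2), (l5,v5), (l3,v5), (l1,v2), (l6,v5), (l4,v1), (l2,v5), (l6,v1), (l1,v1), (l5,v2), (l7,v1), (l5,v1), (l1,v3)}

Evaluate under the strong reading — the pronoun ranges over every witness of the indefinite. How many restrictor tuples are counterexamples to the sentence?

9

"it" takes "a volume" as antecedent — a donkey pronoun bound across the clause boundary.
Strong reading: for every (l,v) with shelved(l,v), scanned(l,v) ∧ repaired(l,v).
Restrictor pairs: (l1,v1) ✗  (l1,v2) ✓  (l1,v3) ✓  (l1,v4) ✗  (l2,v3) ✗  (l2,v5) ✓  (l3,v2) ✗  (l3,v5) ✗  (l5,v1) ✓  (l5,v2) ✗  (l5,v5) ✓  (l6,v1) ✓  (l6,v4) ✓  (l6,v5) ✗  (l7,v1) ✗  (l7,v3) ✗
Counterexamples (restrictor pairs failing the scope): 9.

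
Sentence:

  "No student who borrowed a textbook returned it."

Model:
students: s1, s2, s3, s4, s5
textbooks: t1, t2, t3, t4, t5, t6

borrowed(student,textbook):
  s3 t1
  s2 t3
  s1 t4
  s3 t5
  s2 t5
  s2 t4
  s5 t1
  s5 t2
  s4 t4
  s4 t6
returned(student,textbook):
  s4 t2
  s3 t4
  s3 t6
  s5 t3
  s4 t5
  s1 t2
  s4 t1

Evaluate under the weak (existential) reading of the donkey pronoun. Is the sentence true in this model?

True

"it" takes "a textbook" as antecedent — a donkey pronoun bound across the clause boundary.
Truth condition: for no (s,t) with borrowed(s,t) does returned(s,t) hold.
Restrictor pairs — does the scope hold? (s1,t4):fails  (s2,t3):fails  (s2,t4):fails  (s2,t5):fails  (s3,t1):fails  (s3,t5):fails  (s4,t4):fails  (s4,t6):fails  (s5,t1):fails  (s5,t2):fails
Scope holds for no restrictor pair, so the sentence is true.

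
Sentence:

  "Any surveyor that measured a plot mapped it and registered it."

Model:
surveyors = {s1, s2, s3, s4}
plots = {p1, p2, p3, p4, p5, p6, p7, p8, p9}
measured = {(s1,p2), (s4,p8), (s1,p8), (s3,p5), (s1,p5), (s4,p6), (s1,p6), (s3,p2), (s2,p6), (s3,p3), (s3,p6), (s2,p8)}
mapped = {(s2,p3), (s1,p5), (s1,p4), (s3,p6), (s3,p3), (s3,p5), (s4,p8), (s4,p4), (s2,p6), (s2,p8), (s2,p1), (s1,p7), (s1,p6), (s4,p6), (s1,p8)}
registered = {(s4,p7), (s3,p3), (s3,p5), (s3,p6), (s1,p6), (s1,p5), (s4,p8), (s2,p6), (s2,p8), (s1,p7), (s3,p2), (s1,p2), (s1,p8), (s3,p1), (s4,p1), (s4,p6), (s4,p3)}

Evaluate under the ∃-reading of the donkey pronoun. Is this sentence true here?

"it" takes "a plot" as antecedent — a donkey pronoun bound across the clause boundary.
Weak reading: every surveyor s with some measured-plot has at least one measured-plot p such that mapped(s,p) ∧ registered(s,p).
Per surveyor: s1:✓  s2:✓  s3:✓  s4:✓
Every surveyor in the restrictor has a witness.

True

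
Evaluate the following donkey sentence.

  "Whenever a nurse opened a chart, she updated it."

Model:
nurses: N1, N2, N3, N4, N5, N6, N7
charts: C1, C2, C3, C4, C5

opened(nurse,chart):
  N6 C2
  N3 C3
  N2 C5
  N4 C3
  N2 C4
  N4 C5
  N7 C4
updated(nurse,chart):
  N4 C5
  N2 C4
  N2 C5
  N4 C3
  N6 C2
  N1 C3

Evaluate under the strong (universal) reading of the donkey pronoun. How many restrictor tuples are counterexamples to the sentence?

2

"it" takes "a chart" as antecedent — a donkey pronoun bound across the clause boundary.
Strong reading: for every (n,c) with opened(n,c), updated(n,c).
Restrictor pairs: (N2,C4) ✓  (N2,C5) ✓  (N3,C3) ✗  (N4,C3) ✓  (N4,C5) ✓  (N6,C2) ✓  (N7,C4) ✗
Counterexamples (restrictor pairs failing the scope): 2.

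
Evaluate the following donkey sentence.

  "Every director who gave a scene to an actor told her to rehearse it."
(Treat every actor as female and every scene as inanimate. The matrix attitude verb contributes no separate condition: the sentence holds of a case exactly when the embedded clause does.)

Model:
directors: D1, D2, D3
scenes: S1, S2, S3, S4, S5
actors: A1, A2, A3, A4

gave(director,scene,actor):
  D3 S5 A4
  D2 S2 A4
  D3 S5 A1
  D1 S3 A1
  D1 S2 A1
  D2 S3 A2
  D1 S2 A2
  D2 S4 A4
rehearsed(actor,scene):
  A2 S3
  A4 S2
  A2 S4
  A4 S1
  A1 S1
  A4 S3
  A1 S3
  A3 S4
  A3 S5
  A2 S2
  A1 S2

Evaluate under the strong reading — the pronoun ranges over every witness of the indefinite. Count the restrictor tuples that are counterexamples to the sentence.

3

"her" takes "an actor" as antecedent and "it" takes "a scene"; both are donkey pronouns co-varying with the restrictor.
Strong reading: for every (d,s,a) with gave(d,s,a), rehearsed(a,s).
Restrictor triples: (D1,S2,A1)→rehearsed(A1,S2) ✓  (D1,S2,A2)→rehearsed(A2,S2) ✓  (D1,S3,A1)→rehearsed(A1,S3) ✓  (D2,S2,A4)→rehearsed(A4,S2) ✓  (D2,S3,A2)→rehearsed(A2,S3) ✓  (D2,S4,A4)→rehearsed(A4,S4) ✗  (D3,S5,A1)→rehearsed(A1,S5) ✗  (D3,S5,A4)→rehearsed(A4,S5) ✗
Counterexamples (restrictor triples failing the scope): 3.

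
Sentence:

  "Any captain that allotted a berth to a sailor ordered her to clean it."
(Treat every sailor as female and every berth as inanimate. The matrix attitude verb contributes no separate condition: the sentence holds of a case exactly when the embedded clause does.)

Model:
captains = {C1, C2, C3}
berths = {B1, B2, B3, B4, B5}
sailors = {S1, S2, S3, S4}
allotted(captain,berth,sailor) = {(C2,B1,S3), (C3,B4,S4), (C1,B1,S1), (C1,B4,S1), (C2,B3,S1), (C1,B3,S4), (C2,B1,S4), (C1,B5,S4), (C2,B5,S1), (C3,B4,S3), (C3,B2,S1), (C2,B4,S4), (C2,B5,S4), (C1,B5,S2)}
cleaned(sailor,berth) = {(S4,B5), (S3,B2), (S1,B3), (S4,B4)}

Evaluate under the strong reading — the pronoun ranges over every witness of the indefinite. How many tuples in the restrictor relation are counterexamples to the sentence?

9

"her" takes "a sailor" as antecedent and "it" takes "a berth"; both are donkey pronouns co-varying with the restrictor.
Strong reading: for every (c,b,s) with allotted(c,b,s), cleaned(s,b).
Restrictor triples: (C1,B1,S1)→cleaned(S1,B1) ✗  (C1,B3,S4)→cleaned(S4,B3) ✗  (C1,B4,S1)→cleaned(S1,B4) ✗  (C1,B5,S2)→cleaned(S2,B5) ✗  (C1,B5,S4)→cleaned(S4,B5) ✓  (C2,B1,S3)→cleaned(S3,B1) ✗  (C2,B1,S4)→cleaned(S4,B1) ✗  (C2,B3,S1)→cleaned(S1,B3) ✓  (C2,B4,S4)→cleaned(S4,B4) ✓  (C2,B5,S1)→cleaned(S1,B5) ✗  (C2,B5,S4)→cleaned(S4,B5) ✓  (C3,B2,S1)→cleaned(S1,B2) ✗  (C3,B4,S3)→cleaned(S3,B4) ✗  (C3,B4,S4)→cleaned(S4,B4) ✓
Counterexamples (restrictor triples failing the scope): 9.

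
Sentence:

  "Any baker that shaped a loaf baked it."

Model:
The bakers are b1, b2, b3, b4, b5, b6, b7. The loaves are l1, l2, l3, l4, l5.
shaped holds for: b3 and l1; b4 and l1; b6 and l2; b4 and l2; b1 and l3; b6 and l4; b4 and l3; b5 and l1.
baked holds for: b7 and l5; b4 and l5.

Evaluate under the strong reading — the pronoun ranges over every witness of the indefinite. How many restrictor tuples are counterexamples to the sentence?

8

"it" takes "a loaf" as antecedent — a donkey pronoun bound across the clause boundary.
Strong reading: for every (b,l) with shaped(b,l), baked(b,l).
Restrictor pairs: (b1,l3) ✗  (b3,l1) ✗  (b4,l1) ✗  (b4,l2) ✗  (b4,l3) ✗  (b5,l1) ✗  (b6,l2) ✗  (b6,l4) ✗
Counterexamples (restrictor pairs failing the scope): 8.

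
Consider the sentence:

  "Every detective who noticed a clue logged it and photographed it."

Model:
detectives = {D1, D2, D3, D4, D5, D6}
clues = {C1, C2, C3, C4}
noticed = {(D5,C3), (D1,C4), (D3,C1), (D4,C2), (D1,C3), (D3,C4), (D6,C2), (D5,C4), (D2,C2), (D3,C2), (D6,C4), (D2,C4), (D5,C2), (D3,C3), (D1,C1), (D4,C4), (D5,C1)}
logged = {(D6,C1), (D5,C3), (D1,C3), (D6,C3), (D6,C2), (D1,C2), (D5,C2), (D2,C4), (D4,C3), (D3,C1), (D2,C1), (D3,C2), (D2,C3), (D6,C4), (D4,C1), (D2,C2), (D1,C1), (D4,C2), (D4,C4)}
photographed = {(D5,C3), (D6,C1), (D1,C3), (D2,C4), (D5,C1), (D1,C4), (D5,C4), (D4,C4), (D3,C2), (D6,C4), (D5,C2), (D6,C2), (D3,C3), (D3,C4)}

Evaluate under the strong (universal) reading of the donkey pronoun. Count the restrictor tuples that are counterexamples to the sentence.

"it" takes "a clue" as antecedent — a donkey pronoun bound across the clause boundary.
Strong reading: for every (d,c) with noticed(d,c), logged(d,c) ∧ photographed(d,c).
Restrictor pairs: (D1,C1) ✗  (D1,C3) ✓  (D1,C4) ✗  (D2,C2) ✗  (D2,C4) ✓  (D3,C1) ✗  (D3,C2) ✓  (D3,C3) ✗  (D3,C4) ✗  (D4,C2) ✗  (D4,C4) ✓  (D5,C1) ✗  (D5,C2) ✓  (D5,C3) ✓  (D5,C4) ✗  (D6,C2) ✓  (D6,C4) ✓
Counterexamples (restrictor pairs failing the scope): 9.

9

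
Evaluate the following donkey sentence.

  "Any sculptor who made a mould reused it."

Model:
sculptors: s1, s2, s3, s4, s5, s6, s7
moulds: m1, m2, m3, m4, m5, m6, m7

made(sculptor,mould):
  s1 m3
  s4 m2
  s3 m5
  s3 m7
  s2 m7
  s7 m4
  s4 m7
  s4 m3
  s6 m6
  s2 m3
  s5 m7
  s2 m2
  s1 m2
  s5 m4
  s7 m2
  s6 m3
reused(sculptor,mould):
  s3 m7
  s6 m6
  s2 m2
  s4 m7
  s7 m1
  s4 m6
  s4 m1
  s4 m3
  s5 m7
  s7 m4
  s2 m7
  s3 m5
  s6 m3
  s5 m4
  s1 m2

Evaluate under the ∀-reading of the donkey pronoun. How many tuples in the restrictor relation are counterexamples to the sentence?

"it" takes "a mould" as antecedent — a donkey pronoun bound across the clause boundary.
Strong reading: for every (s,m) with made(s,m), reused(s,m).
Restrictor pairs: (s1,m2) ✓  (s1,m3) ✗  (s2,m2) ✓  (s2,m3) ✗  (s2,m7) ✓  (s3,m5) ✓  (s3,m7) ✓  (s4,m2) ✗  (s4,m3) ✓  (s4,m7) ✓  (s5,m4) ✓  (s5,m7) ✓  (s6,m3) ✓  (s6,m6) ✓  (s7,m2) ✗  (s7,m4) ✓
Counterexamples (restrictor pairs failing the scope): 4.

4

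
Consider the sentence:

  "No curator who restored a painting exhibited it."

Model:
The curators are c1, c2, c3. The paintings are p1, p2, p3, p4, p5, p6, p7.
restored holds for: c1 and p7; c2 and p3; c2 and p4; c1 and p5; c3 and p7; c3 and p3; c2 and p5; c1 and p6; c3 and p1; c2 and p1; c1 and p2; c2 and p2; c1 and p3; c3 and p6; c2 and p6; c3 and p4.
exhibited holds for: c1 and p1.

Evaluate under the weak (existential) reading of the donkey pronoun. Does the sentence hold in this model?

True

"it" takes "a painting" as antecedent — a donkey pronoun bound across the clause boundary.
Truth condition: for no (c,p) with restored(c,p) does exhibited(c,p) hold.
Restrictor pairs — does the scope hold? (c1,p2):fails  (c1,p3):fails  (c1,p5):fails  (c1,p6):fails  (c1,p7):fails  (c2,p1):fails  (c2,p2):fails  (c2,p3):fails  (c2,p4):fails  (c2,p5):fails  (c2,p6):fails  (c3,p1):fails  (c3,p3):fails  (c3,p4):fails  (c3,p6):fails  (c3,p7):fails
Scope holds for no restrictor pair, so the sentence is true.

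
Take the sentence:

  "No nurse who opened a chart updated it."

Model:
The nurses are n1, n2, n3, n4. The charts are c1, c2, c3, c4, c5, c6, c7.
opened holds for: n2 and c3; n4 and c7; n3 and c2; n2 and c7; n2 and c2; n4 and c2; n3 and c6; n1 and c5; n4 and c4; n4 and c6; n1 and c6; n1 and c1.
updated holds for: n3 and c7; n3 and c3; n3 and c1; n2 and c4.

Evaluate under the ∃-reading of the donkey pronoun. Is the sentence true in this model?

True

"it" takes "a chart" as antecedent — a donkey pronoun bound across the clause boundary.
Truth condition: for no (n,c) with opened(n,c) does updated(n,c) hold.
Restrictor pairs — does the scope hold? (n1,c1):fails  (n1,c5):fails  (n1,c6):fails  (n2,c2):fails  (n2,c3):fails  (n2,c7):fails  (n3,c2):fails  (n3,c6):fails  (n4,c2):fails  (n4,c4):fails  (n4,c6):fails  (n4,c7):fails
Scope holds for no restrictor pair, so the sentence is true.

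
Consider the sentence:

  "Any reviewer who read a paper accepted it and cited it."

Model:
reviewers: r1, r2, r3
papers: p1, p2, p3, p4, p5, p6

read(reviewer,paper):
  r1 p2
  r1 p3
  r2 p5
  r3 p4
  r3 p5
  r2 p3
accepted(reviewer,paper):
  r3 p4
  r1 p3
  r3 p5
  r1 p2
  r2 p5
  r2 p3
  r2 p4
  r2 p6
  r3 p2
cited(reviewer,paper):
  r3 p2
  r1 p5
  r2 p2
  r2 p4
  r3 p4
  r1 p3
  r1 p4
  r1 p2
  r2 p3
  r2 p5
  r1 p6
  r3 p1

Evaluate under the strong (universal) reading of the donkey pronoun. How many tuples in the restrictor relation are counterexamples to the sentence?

1

"it" takes "a paper" as antecedent — a donkey pronoun bound across the clause boundary.
Strong reading: for every (r,p) with read(r,p), accepted(r,p) ∧ cited(r,p).
Restrictor pairs: (r1,p2) ✓  (r1,p3) ✓  (r2,p3) ✓  (r2,p5) ✓  (r3,p4) ✓  (r3,p5) ✗
Counterexamples (restrictor pairs failing the scope): 1.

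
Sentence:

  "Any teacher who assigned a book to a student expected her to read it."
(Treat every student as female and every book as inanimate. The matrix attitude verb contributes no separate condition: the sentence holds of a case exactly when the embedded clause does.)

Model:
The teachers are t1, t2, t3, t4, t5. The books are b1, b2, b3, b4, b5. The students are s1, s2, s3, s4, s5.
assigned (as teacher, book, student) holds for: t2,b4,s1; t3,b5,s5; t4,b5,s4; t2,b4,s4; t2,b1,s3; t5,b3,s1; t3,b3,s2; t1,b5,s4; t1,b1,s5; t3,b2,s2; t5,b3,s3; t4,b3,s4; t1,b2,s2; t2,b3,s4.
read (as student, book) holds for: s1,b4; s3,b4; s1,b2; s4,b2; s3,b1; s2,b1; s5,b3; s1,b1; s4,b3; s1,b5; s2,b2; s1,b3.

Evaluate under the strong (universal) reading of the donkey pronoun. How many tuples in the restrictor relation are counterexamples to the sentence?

"her" takes "a student" as antecedent and "it" takes "a book"; both are donkey pronouns co-varying with the restrictor.
Strong reading: for every (t,b,s) with assigned(t,b,s), read(s,b).
Restrictor triples: (t1,b1,s5)→read(s5,b1) ✗  (t1,b2,s2)→read(s2,b2) ✓  (t1,b5,s4)→read(s4,b5) ✗  (t2,b1,s3)→read(s3,b1) ✓  (t2,b3,s4)→read(s4,b3) ✓  (t2,b4,s1)→read(s1,b4) ✓  (t2,b4,s4)→read(s4,b4) ✗  (t3,b2,s2)→read(s2,b2) ✓  (t3,b3,s2)→read(s2,b3) ✗  (t3,b5,s5)→read(s5,b5) ✗  (t4,b3,s4)→read(s4,b3) ✓  (t4,b5,s4)→read(s4,b5) ✗  (t5,b3,s1)→read(s1,b3) ✓  (t5,b3,s3)→read(s3,b3) ✗
Counterexamples (restrictor triples failing the scope): 7.

7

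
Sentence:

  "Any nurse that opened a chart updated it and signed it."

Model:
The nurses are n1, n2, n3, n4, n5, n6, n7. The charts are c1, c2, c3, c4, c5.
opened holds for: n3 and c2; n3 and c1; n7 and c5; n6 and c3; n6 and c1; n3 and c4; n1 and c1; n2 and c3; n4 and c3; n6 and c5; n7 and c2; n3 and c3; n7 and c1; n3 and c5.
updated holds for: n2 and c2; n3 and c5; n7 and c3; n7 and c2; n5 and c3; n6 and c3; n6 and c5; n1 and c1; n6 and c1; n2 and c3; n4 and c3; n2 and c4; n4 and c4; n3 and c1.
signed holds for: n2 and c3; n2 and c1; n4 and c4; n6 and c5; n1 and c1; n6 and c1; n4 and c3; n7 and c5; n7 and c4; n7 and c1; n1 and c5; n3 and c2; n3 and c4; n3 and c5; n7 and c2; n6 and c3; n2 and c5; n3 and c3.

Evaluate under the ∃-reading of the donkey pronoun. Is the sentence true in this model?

True

"it" takes "a chart" as antecedent — a donkey pronoun bound across the clause boundary.
Weak reading: every nurse n with some opened-chart has at least one opened-chart c such that updated(n,c) ∧ signed(n,c).
Per nurse: n1:✓  n2:✓  n3:✓  n4:✓  n6:✓  n7:✓
Every nurse in the restrictor has a witness.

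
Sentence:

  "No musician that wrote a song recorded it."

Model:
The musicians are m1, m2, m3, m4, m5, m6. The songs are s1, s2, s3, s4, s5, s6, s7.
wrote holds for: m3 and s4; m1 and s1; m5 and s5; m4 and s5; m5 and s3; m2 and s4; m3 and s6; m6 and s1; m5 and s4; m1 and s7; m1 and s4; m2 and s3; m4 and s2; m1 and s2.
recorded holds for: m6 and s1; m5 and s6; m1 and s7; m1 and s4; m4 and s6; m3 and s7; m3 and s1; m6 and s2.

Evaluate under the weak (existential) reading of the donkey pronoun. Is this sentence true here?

"it" takes "a song" as antecedent — a donkey pronoun bound across the clause boundary.
Truth condition: for no (m,s) with wrote(m,s) does recorded(m,s) hold.
Restrictor pairs — does the scope hold? (m1,s1):fails  (m1,s2):fails  (m1,s4):holds  (m1,s7):holds  (m2,s3):fails  (m2,s4):fails  (m3,s4):fails  (m3,s6):fails  (m4,s2):fails  (m4,s5):fails  (m5,s3):fails  (m5,s4):fails  (m5,s5):fails  (m6,s1):holds
Scope holds for 3 pair(s), so the sentence is false.

False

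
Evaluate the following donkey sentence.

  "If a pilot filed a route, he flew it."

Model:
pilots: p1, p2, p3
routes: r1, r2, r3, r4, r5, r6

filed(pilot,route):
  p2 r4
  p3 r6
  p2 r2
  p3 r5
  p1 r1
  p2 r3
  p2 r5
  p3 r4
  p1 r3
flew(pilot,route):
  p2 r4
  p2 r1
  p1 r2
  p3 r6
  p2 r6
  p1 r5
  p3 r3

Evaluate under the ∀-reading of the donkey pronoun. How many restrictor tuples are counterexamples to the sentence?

"it" takes "a route" as antecedent — a donkey pronoun bound across the clause boundary.
Strong reading: for every (p,r) with filed(p,r), flew(p,r).
Restrictor pairs: (p1,r1) ✗  (p1,r3) ✗  (p2,r2) ✗  (p2,r3) ✗  (p2,r4) ✓  (p2,r5) ✗  (p3,r4) ✗  (p3,r5) ✗  (p3,r6) ✓
Counterexamples (restrictor pairs failing the scope): 7.

7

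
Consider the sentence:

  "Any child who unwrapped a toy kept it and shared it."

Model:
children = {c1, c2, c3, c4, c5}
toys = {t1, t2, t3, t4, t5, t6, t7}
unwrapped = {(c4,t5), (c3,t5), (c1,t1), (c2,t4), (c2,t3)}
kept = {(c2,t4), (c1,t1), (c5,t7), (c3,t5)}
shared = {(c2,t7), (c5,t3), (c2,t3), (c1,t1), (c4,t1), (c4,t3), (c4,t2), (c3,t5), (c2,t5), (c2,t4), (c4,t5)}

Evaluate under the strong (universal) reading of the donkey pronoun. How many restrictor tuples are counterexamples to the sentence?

"it" takes "a toy" as antecedent — a donkey pronoun bound across the clause boundary.
Strong reading: for every (c,t) with unwrapped(c,t), kept(c,t) ∧ shared(c,t).
Restrictor pairs: (c1,t1) ✓  (c2,t3) ✗  (c2,t4) ✓  (c3,t5) ✓  (c4,t5) ✗
Counterexamples (restrictor pairs failing the scope): 2.

2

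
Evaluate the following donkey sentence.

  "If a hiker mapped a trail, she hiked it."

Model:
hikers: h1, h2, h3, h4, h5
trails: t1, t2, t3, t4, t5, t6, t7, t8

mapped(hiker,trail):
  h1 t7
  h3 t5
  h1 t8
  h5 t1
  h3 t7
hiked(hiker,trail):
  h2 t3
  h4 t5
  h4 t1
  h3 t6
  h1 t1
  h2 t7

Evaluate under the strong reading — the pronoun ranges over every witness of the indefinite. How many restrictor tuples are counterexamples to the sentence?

5

"it" takes "a trail" as antecedent — a donkey pronoun bound across the clause boundary.
Strong reading: for every (h,t) with mapped(h,t), hiked(h,t).
Restrictor pairs: (h1,t7) ✗  (h1,t8) ✗  (h3,t5) ✗  (h3,t7) ✗  (h5,t1) ✗
Counterexamples (restrictor pairs failing the scope): 5.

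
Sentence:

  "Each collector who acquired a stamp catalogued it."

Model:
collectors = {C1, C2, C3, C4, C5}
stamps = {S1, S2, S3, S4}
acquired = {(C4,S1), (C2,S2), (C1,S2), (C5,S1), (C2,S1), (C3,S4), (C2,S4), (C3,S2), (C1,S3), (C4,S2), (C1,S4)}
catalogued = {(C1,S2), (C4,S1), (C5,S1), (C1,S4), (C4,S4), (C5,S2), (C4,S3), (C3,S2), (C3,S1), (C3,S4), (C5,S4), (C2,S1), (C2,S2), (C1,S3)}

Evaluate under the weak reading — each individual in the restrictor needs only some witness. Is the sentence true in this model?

True

"it" takes "a stamp" as antecedent — a donkey pronoun bound across the clause boundary.
Weak reading: every collector c with some acquired-stamp has at least one acquired-stamp s such that catalogued(c,s).
Per collector: C1:✓  C2:✓  C3:✓  C4:✓  C5:✓
Every collector in the restrictor has a witness.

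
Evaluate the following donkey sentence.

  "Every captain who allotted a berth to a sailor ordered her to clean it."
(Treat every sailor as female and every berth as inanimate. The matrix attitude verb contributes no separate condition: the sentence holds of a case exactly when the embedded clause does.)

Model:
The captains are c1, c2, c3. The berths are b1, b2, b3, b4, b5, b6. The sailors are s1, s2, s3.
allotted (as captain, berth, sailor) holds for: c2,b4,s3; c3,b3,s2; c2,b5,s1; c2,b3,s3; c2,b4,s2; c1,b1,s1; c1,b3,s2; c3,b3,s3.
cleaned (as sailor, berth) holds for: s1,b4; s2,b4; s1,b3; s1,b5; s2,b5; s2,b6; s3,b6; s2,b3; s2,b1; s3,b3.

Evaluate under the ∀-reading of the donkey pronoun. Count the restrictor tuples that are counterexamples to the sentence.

2

"her" takes "a sailor" as antecedent and "it" takes "a berth"; both are donkey pronouns co-varying with the restrictor.
Strong reading: for every (c,b,s) with allotted(c,b,s), cleaned(s,b).
Restrictor triples: (c1,b1,s1)→cleaned(s1,b1) ✗  (c1,b3,s2)→cleaned(s2,b3) ✓  (c2,b3,s3)→cleaned(s3,b3) ✓  (c2,b4,s2)→cleaned(s2,b4) ✓  (c2,b4,s3)→cleaned(s3,b4) ✗  (c2,b5,s1)→cleaned(s1,b5) ✓  (c3,b3,s2)→cleaned(s2,b3) ✓  (c3,b3,s3)→cleaned(s3,b3) ✓
Counterexamples (restrictor triples failing the scope): 2.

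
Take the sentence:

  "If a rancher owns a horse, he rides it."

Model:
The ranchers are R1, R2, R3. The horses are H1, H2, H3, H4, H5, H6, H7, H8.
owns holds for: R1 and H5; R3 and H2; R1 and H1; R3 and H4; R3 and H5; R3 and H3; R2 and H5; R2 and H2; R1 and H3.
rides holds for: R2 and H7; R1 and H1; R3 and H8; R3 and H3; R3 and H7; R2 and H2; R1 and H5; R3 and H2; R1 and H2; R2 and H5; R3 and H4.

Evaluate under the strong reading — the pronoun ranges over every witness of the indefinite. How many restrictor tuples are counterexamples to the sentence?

2

"it" takes "a horse" as antecedent — a donkey pronoun bound across the clause boundary.
Strong reading: for every (r,h) with owns(r,h), rides(r,h).
Restrictor pairs: (R1,H1) ✓  (R1,H3) ✗  (R1,H5) ✓  (R2,H2) ✓  (R2,H5) ✓  (R3,H2) ✓  (R3,H3) ✓  (R3,H4) ✓  (R3,H5) ✗
Counterexamples (restrictor pairs failing the scope): 2.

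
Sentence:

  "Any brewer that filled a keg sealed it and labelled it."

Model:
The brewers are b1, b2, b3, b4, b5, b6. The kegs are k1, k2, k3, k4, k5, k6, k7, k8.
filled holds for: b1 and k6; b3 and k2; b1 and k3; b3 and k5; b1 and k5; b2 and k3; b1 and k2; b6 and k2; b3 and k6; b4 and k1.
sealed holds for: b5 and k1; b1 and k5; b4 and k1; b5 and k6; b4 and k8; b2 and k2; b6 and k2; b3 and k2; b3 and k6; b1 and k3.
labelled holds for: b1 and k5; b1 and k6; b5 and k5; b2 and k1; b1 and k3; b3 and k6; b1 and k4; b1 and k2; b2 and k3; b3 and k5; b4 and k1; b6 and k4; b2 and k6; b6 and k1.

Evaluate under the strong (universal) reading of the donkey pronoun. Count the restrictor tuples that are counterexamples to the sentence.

6

"it" takes "a keg" as antecedent — a donkey pronoun bound across the clause boundary.
Strong reading: for every (b,k) with filled(b,k), sealed(b,k) ∧ labelled(b,k).
Restrictor pairs: (b1,k2) ✗  (b1,k3) ✓  (b1,k5) ✓  (b1,k6) ✗  (b2,k3) ✗  (b3,k2) ✗  (b3,k5) ✗  (b3,k6) ✓  (b4,k1) ✓  (b6,k2) ✗
Counterexamples (restrictor pairs failing the scope): 6.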